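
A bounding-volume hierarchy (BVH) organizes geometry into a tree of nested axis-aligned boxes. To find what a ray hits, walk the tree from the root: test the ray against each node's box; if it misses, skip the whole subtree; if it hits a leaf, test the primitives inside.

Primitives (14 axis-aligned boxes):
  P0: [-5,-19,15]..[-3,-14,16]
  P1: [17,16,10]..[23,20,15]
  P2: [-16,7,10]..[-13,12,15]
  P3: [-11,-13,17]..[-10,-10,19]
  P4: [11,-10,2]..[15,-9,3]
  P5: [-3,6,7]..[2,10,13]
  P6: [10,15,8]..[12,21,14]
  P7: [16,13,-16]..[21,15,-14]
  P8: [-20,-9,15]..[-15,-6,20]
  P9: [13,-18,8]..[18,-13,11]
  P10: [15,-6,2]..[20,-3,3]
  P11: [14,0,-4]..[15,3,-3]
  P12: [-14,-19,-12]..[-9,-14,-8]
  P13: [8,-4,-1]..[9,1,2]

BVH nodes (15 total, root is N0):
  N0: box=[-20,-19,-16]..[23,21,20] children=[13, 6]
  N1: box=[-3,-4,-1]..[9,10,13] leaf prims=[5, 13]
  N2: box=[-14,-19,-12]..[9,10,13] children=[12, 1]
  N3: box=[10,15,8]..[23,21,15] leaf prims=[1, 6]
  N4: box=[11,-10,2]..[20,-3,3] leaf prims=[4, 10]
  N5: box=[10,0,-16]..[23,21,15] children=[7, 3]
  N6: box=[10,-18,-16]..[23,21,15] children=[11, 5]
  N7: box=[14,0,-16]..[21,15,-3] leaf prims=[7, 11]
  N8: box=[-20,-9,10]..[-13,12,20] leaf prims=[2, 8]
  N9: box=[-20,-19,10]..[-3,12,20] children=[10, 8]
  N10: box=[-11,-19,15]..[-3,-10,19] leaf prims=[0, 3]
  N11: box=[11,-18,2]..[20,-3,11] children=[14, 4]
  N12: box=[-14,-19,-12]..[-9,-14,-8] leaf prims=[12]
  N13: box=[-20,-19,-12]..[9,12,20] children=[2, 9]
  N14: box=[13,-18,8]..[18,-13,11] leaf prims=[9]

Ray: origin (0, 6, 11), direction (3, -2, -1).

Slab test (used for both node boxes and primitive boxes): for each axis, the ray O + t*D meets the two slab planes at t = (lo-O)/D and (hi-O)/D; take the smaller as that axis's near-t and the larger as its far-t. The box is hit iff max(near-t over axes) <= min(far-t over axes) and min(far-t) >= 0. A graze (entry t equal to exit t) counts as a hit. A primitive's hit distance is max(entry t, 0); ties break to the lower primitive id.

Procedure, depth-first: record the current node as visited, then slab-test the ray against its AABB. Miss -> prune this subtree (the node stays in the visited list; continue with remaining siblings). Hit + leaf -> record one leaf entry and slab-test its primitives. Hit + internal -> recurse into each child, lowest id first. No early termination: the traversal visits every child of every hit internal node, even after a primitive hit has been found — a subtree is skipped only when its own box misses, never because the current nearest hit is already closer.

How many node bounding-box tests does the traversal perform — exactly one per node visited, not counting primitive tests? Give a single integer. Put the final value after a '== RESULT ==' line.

Traverse from the root:
N0 x:[-20/3,23/3] y:[-15/2,25/2] z:[-9,27] -> hit [-20/3,23/3], descend [6, 13]
  N6 x:[10/3,23/3] y:[-15/2,12] z:[-4,27] -> hit [10/3,23/3], descend [5, 11]
    N5 x:[10/3,23/3] y:[-15/2,3] z:[-4,27] -> miss, prune
    N11 x:[11/3,20/3] y:[9/2,12] z:[0,9] -> hit [9/2,20/3], descend [4, 14]
      N4 x:[11/3,20/3] y:[9/2,8] z:[8,9] -> miss, prune
      N14 x:[13/3,6] y:[19/2,12] z:[0,3] -> miss, prune
  N13 x:[-20/3,3] y:[-3,25/2] z:[-9,23] -> hit [-3,3], descend [2, 9]
    N2 x:[-14/3,3] y:[-2,25/2] z:[-2,23] -> hit [-2,3], descend [1, 12]
      N1 x:[-1,3] y:[-2,5] z:[-2,12] -> hit [-1,3] leaf, test {P5@t=0, P13(miss)}
      N12 x:[-14/3,-3] y:[10,25/2] z:[19,23] -> miss, prune
    N9 x:[-20/3,-1] y:[-3,25/2] z:[-9,1] -> miss, prune

order=[0, 6, 5, 11, 4, 14, 13, 2, 1, 12, 9]  |boxes|=11  |leaves|=1  hit=P5

== RESULT ==
11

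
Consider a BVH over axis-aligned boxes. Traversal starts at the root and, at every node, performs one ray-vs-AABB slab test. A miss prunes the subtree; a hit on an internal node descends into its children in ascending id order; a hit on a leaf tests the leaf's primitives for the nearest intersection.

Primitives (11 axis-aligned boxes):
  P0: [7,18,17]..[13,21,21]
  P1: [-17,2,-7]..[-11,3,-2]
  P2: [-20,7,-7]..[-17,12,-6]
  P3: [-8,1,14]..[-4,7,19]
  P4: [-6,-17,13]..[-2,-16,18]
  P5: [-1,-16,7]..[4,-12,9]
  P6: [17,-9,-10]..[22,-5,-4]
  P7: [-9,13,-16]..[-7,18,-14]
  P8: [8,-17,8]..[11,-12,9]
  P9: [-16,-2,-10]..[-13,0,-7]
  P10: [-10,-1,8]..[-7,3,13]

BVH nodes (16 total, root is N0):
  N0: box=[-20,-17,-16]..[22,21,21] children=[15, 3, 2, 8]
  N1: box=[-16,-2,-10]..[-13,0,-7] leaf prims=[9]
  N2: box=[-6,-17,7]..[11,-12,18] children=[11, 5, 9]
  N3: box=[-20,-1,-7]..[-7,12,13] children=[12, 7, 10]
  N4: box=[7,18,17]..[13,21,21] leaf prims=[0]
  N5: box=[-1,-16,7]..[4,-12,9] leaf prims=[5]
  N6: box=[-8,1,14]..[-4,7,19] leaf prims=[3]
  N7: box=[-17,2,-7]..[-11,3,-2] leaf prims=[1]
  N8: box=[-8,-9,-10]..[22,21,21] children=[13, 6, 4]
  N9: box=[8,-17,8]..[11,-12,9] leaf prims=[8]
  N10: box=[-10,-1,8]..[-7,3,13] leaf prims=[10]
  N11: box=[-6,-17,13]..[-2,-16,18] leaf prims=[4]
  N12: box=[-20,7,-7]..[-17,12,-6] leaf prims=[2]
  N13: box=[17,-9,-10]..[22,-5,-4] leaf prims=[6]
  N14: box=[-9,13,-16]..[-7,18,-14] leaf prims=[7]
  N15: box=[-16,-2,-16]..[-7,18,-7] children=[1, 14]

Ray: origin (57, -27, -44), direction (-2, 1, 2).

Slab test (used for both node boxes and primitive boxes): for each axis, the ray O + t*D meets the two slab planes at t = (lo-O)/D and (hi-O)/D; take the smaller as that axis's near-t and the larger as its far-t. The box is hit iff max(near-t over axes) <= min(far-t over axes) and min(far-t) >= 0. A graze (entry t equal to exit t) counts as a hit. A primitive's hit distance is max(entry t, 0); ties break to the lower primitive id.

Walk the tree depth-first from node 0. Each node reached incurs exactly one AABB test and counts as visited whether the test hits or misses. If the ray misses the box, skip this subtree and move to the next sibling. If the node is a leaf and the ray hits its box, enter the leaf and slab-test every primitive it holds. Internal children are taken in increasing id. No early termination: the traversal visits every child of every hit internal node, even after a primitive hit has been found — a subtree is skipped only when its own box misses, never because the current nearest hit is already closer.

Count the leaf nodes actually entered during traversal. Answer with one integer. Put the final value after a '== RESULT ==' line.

Trace the traversal:
N0 x:[35/2,77/2] y:[10,48] z:[14,65/2] -> hit [35/2,65/2], descend [2, 3, 8, 15]
  N2 x:[23,63/2] y:[10,15] z:[51/2,31] -> miss, prune
  N3 x:[32,77/2] y:[26,39] z:[37/2,57/2] -> miss, prune
  N8 x:[35/2,65/2] y:[18,48] z:[17,65/2] -> hit [18,65/2], descend [4, 6, 13]
    N4 x:[22,25] y:[45,48] z:[61/2,65/2] -> miss, prune
    N6 x:[61/2,65/2] y:[28,34] z:[29,63/2] -> hit [61/2,63/2] leaf, test {P3@t=61/2}
    N13 x:[35/2,20] y:[18,22] z:[17,20] -> hit [18,20] leaf, test {P6@t=18}
  N15 x:[32,73/2] y:[25,45] z:[14,37/2] -> miss, prune

Summary -> nodes [0, 2, 3, 8, 4, 6, 13, 15]; box-tests=8; leaf-entries=2; first=P6

== RESULT ==
2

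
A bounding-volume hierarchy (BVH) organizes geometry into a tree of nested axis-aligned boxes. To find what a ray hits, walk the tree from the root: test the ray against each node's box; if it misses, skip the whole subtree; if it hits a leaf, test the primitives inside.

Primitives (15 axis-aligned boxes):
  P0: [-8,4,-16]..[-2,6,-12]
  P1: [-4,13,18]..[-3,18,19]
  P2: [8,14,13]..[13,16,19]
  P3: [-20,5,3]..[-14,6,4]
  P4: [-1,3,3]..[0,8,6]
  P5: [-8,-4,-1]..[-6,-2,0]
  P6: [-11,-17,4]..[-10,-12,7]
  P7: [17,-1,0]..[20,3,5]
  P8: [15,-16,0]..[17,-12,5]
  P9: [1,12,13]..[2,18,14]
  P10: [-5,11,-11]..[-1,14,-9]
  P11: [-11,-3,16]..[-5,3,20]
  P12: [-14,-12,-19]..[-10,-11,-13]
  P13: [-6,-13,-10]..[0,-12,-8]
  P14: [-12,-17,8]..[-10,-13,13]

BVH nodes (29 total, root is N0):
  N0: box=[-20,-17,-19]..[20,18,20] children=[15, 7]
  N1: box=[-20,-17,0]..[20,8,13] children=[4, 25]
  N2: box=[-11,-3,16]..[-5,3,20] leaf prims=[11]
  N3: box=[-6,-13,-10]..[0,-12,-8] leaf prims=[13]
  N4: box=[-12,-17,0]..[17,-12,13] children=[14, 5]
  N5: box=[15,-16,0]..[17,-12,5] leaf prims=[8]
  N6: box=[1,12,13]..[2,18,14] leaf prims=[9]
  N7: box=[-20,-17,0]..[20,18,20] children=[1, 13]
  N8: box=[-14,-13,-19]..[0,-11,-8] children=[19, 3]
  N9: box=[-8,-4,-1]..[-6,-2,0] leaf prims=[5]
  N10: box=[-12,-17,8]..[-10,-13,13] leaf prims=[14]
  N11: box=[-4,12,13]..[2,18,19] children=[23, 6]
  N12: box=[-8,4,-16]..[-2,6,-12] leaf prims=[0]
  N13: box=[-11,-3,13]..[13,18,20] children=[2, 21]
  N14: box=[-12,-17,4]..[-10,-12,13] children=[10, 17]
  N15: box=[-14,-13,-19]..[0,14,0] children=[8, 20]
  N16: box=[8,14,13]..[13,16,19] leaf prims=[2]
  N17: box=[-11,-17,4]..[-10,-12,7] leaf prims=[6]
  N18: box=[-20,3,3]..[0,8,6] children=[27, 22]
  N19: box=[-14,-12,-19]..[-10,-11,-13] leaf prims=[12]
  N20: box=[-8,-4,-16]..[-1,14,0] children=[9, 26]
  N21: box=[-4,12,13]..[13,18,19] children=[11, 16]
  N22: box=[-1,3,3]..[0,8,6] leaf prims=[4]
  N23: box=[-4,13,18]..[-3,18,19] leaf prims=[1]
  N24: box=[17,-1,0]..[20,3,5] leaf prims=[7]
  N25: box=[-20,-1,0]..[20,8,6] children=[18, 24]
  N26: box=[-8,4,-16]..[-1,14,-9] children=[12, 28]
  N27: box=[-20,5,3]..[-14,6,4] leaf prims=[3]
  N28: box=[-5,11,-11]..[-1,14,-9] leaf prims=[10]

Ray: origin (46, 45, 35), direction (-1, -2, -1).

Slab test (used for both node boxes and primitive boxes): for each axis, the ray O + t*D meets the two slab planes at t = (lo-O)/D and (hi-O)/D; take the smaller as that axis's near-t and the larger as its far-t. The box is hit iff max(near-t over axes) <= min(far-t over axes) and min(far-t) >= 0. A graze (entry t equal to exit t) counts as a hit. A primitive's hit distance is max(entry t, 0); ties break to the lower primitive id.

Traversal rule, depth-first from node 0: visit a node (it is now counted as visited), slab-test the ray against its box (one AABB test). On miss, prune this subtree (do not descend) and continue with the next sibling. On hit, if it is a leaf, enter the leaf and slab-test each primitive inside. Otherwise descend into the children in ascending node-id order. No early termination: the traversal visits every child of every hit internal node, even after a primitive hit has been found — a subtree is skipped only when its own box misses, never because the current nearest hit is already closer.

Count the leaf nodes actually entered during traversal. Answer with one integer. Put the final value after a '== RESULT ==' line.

Walk:
N0 x:[26,66] y:[27/2,31] z:[15,54] -> hit [26,31], descend [7, 15]
  N7 x:[26,66] y:[27/2,31] z:[15,35] -> hit [26,31], descend [1, 13]
    N1 x:[26,66] y:[37/2,31] z:[22,35] -> hit [26,31], descend [4, 25]
      N4 x:[29,58] y:[57/2,31] z:[22,35] -> hit [29,31], descend [5, 14]
        N5 x:[29,31] y:[57/2,61/2] z:[30,35] -> hit [30,61/2] leaf, test {P8@t=30}
        N14 x:[56,58] y:[57/2,31] z:[22,31] -> miss, prune
      N25 x:[26,66] y:[37/2,23] z:[29,35] -> miss, prune
    N13 x:[33,57] y:[27/2,24] z:[15,22] -> miss, prune
  N15 x:[46,60] y:[31/2,29] z:[35,54] -> miss, prune

9 AABB tests over nodes [0, 7, 1, 4, 5, 14, 25, 13, 15]; 1 leaf entered; closest P8.

== RESULT ==
1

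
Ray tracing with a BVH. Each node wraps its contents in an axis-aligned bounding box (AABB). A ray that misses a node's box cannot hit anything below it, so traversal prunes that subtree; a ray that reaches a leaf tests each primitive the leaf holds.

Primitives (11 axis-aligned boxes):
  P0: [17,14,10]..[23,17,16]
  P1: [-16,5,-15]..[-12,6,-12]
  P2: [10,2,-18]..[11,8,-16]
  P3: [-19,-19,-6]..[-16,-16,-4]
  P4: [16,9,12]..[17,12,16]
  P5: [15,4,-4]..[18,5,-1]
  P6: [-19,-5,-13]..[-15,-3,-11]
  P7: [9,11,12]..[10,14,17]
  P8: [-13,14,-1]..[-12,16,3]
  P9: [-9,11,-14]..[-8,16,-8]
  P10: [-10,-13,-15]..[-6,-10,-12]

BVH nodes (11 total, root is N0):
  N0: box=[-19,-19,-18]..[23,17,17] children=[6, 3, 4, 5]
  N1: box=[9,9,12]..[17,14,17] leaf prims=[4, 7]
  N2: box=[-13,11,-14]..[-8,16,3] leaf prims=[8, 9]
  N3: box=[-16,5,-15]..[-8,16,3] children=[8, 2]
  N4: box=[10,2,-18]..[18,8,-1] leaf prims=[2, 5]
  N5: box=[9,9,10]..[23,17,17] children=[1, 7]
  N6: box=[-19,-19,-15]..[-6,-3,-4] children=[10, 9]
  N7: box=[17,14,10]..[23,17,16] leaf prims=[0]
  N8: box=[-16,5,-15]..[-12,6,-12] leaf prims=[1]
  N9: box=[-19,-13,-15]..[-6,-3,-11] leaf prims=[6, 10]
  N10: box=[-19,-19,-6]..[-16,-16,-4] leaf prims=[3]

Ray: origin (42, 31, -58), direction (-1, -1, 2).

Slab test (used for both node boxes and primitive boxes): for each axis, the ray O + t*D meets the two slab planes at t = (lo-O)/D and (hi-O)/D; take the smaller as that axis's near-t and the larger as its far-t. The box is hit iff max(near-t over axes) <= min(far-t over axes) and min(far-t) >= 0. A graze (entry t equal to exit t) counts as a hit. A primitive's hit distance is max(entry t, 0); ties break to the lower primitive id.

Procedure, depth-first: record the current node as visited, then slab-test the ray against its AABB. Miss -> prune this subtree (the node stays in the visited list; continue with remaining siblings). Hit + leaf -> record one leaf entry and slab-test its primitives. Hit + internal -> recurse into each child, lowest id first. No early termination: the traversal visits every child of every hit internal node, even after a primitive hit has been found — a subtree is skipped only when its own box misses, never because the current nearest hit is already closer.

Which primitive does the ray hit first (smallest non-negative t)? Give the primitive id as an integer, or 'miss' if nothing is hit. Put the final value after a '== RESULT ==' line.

Traverse from the root:
N0 x:[19,61] y:[14,50] z:[20,75/2] -> hit [20,75/2], descend [3, 4, 5, 6]
  N3 x:[50,58] y:[15,26] z:[43/2,61/2] -> miss, prune
  N4 x:[24,32] y:[23,29] z:[20,57/2] -> hit [24,57/2] leaf, test {P2(miss), P5@t=27}
  N5 x:[19,33] y:[14,22] z:[34,75/2] -> miss, prune
  N6 x:[48,61] y:[34,50] z:[43/2,27] -> miss, prune

Visited [0, 3, 4, 5, 6]. Tests: 5 box, 1 leaf. Nearest: P5.

== RESULT ==
5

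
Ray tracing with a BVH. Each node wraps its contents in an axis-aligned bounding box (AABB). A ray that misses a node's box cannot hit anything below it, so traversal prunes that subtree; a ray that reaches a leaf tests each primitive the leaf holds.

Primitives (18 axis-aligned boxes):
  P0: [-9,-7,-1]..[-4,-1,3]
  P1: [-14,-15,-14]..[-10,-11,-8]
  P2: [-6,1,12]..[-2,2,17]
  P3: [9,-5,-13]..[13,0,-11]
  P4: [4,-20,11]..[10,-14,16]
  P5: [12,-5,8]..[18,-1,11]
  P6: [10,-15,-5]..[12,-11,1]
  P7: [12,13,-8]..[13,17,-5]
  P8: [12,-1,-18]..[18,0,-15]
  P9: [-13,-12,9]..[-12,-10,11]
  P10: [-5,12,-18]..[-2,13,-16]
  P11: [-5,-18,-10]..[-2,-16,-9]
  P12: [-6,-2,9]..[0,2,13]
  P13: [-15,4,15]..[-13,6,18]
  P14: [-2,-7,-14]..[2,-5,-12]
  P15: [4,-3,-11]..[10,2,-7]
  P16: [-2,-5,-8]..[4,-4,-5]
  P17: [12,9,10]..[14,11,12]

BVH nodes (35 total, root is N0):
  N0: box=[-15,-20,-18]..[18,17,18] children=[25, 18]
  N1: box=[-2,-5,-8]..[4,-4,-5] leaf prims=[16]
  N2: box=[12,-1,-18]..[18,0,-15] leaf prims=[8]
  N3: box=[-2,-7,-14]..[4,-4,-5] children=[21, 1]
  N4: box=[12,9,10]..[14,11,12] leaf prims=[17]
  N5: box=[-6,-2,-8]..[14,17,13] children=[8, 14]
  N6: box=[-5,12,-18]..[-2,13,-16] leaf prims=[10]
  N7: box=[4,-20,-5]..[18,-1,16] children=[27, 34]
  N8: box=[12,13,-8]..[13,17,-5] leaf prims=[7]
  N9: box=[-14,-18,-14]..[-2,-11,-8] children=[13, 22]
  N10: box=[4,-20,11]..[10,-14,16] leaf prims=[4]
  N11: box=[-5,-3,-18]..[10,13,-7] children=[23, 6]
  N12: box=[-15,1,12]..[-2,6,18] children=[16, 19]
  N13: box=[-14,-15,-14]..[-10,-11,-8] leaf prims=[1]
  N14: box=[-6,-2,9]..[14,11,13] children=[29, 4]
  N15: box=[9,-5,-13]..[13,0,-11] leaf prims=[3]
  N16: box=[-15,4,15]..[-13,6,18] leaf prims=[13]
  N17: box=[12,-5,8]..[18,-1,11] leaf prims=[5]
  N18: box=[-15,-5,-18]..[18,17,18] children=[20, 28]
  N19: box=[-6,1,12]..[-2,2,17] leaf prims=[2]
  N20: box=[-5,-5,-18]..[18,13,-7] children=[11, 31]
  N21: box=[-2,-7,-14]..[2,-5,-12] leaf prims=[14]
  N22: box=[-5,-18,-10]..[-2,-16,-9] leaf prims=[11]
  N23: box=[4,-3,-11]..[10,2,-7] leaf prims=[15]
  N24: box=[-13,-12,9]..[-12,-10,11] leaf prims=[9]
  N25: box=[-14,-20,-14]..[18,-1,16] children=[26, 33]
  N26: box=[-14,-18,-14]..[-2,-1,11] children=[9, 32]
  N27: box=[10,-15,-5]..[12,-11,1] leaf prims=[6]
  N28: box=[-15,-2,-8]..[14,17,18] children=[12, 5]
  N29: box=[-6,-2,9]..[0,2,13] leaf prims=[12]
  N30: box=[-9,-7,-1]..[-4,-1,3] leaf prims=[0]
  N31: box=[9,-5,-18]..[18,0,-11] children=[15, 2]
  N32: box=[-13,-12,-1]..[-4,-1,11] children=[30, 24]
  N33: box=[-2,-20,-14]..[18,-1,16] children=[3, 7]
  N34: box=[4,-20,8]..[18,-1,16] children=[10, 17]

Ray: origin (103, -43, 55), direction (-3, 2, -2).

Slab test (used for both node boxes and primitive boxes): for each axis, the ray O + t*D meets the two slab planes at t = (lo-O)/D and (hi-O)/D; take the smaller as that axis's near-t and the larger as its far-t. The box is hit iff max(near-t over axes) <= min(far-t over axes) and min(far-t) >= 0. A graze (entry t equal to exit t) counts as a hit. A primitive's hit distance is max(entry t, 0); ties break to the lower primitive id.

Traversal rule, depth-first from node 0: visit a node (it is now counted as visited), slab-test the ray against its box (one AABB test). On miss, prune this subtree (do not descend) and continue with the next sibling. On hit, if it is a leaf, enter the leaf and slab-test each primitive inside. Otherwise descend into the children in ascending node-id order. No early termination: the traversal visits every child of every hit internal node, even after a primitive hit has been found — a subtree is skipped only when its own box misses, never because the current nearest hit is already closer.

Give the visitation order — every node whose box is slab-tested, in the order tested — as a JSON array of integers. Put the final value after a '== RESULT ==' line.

Walk:
N0 x:[85/3,118/3] y:[23/2,30] z:[37/2,73/2] -> hit [85/3,30], descend [18, 25]
  N18 x:[85/3,118/3] y:[19,30] z:[37/2,73/2] -> hit [85/3,30], descend [20, 28]
    N20 x:[85/3,36] y:[19,28] z:[31,73/2] -> miss, prune
    N28 x:[89/3,118/3] y:[41/2,30] z:[37/2,63/2] -> hit [89/3,30], descend [5, 12]
      N5 x:[89/3,109/3] y:[41/2,30] z:[21,63/2] -> hit [89/3,30], descend [8, 14]
        N8 x:[30,91/3] y:[28,30] z:[30,63/2] -> hit [30,30] leaf, test {P7@t=30}
        N14 x:[89/3,109/3] y:[41/2,27] z:[21,23] -> miss, prune
      N12 x:[35,118/3] y:[22,49/2] z:[37/2,43/2] -> miss, prune
  N25 x:[85/3,39] y:[23/2,21] z:[39/2,69/2] -> miss, prune

Summary -> nodes [0, 18, 20, 28, 5, 8, 14, 12, 25]; box-tests=9; leaf-entries=1; first=P7

== RESULT ==
[0, 18, 20, 28, 5, 8, 14, 12, 25]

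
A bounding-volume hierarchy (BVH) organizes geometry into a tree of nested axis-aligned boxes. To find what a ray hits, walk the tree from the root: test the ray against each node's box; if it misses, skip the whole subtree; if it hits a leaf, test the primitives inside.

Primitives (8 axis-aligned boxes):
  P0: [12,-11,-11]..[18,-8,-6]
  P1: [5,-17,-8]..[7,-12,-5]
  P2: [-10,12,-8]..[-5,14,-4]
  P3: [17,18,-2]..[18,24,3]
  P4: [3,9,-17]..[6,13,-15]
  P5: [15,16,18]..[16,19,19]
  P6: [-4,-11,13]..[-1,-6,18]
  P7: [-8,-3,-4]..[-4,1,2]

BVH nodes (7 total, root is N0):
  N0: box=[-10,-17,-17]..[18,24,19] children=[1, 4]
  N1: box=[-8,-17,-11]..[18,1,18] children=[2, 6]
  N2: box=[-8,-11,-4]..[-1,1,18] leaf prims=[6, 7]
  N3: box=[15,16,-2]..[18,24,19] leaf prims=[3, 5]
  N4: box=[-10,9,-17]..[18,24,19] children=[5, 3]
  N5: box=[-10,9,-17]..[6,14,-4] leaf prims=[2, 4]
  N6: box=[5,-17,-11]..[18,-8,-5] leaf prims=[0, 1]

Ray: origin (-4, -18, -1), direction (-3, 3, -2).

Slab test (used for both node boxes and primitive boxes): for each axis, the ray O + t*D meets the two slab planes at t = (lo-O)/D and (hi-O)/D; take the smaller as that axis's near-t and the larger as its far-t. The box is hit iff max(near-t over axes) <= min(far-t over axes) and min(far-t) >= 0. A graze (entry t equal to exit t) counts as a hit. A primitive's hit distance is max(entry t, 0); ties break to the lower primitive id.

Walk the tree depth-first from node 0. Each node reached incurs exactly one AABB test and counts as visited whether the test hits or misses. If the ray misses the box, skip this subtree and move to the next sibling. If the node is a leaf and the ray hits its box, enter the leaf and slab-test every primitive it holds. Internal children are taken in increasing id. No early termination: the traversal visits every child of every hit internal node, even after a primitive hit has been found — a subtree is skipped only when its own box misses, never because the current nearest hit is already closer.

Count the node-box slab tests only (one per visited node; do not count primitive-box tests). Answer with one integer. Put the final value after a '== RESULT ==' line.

Traverse from the root:
N0 x:[-22/3,2] y:[1/3,14] z:[-10,8] -> hit [1/3,2], descend [1, 4]
  N1 x:[-22/3,4/3] y:[1/3,19/3] z:[-19/2,5] -> hit [1/3,4/3], descend [2, 6]
    N2 x:[-1,4/3] y:[7/3,19/3] z:[-19/2,3/2] -> miss, prune
    N6 x:[-22/3,-3] y:[1/3,10/3] z:[2,5] -> miss, prune
  N4 x:[-22/3,2] y:[9,14] z:[-10,8] -> miss, prune

Visited [0, 1, 2, 6, 4]. Tests: 5 box, 0 leaf. Nearest: miss.

== RESULT ==
5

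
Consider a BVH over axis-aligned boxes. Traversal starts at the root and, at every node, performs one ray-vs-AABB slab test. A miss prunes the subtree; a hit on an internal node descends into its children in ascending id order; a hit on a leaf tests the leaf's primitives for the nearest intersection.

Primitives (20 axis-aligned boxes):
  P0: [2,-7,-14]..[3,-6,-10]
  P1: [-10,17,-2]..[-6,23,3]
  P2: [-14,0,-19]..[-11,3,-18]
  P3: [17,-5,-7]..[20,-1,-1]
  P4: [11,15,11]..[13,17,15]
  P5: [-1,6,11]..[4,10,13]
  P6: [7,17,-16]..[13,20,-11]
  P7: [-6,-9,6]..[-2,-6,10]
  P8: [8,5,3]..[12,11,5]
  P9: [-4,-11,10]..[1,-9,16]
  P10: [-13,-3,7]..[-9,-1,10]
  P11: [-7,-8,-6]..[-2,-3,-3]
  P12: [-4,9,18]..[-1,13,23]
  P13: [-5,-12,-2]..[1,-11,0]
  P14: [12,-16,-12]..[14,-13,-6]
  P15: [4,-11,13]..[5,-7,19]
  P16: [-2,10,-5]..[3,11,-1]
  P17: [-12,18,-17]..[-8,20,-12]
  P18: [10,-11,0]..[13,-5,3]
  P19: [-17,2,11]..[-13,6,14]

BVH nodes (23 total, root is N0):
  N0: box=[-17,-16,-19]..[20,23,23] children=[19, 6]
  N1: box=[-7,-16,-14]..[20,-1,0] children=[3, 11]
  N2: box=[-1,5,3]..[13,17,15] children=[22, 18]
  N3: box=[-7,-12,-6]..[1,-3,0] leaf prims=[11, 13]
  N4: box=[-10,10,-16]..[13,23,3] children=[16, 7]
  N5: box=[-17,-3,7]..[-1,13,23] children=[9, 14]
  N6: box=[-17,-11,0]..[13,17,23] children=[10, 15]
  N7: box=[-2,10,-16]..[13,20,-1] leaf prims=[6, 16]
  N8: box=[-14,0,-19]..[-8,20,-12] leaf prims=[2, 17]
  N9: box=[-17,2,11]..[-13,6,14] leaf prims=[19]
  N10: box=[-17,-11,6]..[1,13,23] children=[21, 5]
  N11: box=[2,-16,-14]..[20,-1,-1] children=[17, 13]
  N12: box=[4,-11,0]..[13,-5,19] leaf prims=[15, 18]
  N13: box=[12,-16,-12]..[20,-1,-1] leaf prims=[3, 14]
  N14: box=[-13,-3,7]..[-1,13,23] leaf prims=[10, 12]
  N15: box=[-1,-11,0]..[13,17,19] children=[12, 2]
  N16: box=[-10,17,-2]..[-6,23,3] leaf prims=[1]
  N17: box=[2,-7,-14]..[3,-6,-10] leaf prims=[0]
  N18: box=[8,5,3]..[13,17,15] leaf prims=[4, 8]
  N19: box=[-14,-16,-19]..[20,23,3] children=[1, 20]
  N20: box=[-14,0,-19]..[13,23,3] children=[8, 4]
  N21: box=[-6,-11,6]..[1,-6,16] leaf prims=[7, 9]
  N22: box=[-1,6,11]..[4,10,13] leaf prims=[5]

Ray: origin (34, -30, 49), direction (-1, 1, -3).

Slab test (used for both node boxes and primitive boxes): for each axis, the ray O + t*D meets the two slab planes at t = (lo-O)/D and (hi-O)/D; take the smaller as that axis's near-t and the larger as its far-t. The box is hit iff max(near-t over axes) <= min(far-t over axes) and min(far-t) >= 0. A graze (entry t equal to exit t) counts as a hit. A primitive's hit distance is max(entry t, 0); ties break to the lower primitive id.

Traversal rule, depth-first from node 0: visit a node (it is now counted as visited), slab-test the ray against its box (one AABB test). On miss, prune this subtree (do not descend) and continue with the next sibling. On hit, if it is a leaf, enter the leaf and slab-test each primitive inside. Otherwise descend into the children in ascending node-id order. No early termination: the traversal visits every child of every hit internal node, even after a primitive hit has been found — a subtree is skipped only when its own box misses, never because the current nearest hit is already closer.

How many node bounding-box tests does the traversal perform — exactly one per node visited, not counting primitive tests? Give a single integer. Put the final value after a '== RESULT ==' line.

Walk:
N0 x:[14,51] y:[14,53] z:[26/3,68/3] -> hit [14,68/3], descend [6, 19]
  N6 x:[21,51] y:[19,47] z:[26/3,49/3] -> miss, prune
  N19 x:[14,48] y:[14,53] z:[46/3,68/3] -> hit [46/3,68/3], descend [1, 20]
    N1 x:[14,41] y:[14,29] z:[49/3,21] -> hit [49/3,21], descend [3, 11]
      N3 x:[33,41] y:[18,27] z:[49/3,55/3] -> miss, prune
      N11 x:[14,32] y:[14,29] z:[50/3,21] -> hit [50/3,21], descend [13, 17]
        N13 x:[14,22] y:[14,29] z:[50/3,61/3] -> hit [50/3,61/3] leaf, test {P3(miss), P14(miss)}
        N17 x:[31,32] y:[23,24] z:[59/3,21] -> miss, prune
    N20 x:[21,48] y:[30,53] z:[46/3,68/3] -> miss, prune

Visited [0, 6, 19, 1, 3, 11, 13, 17, 20]. Tests: 9 box, 1 leaf. Nearest: miss.

== RESULT ==
9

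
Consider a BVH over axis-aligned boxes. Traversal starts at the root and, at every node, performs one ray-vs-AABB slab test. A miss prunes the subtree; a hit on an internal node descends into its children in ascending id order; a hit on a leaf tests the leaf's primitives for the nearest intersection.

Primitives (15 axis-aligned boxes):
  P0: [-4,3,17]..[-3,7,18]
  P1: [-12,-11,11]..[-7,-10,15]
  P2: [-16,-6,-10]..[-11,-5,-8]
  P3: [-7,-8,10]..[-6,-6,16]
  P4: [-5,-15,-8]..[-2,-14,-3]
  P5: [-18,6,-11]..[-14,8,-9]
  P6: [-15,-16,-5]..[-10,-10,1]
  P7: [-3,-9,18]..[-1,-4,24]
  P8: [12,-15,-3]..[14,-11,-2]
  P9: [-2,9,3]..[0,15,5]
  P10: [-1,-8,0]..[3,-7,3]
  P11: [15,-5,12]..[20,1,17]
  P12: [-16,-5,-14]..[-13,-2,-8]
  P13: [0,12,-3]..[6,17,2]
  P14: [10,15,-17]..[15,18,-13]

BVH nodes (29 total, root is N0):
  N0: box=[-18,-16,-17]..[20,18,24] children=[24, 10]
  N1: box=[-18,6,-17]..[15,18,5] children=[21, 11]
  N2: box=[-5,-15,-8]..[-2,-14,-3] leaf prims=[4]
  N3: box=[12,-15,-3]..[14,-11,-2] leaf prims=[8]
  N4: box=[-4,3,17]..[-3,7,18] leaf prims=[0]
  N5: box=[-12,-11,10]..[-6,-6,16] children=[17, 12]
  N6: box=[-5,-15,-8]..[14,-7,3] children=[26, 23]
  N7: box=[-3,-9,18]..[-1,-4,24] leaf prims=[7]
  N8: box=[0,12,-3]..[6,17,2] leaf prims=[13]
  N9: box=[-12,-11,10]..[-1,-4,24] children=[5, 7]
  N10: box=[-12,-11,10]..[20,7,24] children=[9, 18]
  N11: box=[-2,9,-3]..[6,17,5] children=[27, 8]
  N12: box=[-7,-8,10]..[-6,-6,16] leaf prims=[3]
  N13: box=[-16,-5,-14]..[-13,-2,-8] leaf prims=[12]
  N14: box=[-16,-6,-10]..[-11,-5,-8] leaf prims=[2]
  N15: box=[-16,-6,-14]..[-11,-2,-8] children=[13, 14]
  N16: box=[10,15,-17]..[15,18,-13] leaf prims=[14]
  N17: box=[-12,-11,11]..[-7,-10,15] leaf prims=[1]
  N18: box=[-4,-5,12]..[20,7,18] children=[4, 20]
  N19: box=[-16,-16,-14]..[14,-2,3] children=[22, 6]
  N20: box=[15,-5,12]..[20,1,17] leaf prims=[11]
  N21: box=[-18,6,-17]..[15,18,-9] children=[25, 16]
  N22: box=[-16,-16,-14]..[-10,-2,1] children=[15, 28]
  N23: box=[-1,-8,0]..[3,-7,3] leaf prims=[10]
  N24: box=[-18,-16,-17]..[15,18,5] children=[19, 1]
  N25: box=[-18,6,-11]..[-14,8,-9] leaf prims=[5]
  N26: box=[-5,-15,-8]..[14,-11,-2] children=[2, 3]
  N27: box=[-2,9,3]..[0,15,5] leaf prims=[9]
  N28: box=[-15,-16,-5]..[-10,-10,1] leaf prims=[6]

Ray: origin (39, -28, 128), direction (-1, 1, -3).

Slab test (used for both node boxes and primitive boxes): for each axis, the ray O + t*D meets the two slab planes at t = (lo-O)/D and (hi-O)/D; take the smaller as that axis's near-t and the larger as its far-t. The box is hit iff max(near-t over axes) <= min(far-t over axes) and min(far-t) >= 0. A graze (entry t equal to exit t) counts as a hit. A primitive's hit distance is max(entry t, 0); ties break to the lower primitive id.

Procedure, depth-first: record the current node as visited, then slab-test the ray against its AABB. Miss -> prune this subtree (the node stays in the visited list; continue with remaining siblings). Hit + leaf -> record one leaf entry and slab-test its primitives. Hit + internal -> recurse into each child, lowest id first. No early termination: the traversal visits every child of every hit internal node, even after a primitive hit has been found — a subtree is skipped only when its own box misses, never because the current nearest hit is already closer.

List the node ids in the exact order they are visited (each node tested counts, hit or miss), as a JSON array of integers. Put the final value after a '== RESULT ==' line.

Walk:
N0 x:[19,57] y:[12,46] z:[104/3,145/3] -> hit [104/3,46], descend [10, 24]
  N10 x:[19,51] y:[17,35] z:[104/3,118/3] -> hit [104/3,35], descend [9, 18]
    N9 x:[40,51] y:[17,24] z:[104/3,118/3] -> miss, prune
    N18 x:[19,43] y:[23,35] z:[110/3,116/3] -> miss, prune
  N24 x:[24,57] y:[12,46] z:[41,145/3] -> hit [41,46], descend [1, 19]
    N1 x:[24,57] y:[34,46] z:[41,145/3] -> hit [41,46], descend [11, 21]
      N11 x:[33,41] y:[37,45] z:[41,131/3] -> hit [41,41], descend [8, 27]
        N8 x:[33,39] y:[40,45] z:[42,131/3] -> miss, prune
        N27 x:[39,41] y:[37,43] z:[41,125/3] -> hit [41,41] leaf, test {P9@t=41}
      N21 x:[24,57] y:[34,46] z:[137/3,145/3] -> hit [137/3,46], descend [16, 25]
        N16 x:[24,29] y:[43,46] z:[47,145/3] -> miss, prune
        N25 x:[53,57] y:[34,36] z:[137/3,139/3] -> miss, prune
    N19 x:[25,55] y:[12,26] z:[125/3,142/3] -> miss, prune

Summary -> nodes [0, 10, 9, 18, 24, 1, 11, 8, 27, 21, 16, 25, 19]; box-tests=13; leaf-entries=1; first=P9

== RESULT ==
[0, 10, 9, 18, 24, 1, 11, 8, 27, 21, 16, 25, 19]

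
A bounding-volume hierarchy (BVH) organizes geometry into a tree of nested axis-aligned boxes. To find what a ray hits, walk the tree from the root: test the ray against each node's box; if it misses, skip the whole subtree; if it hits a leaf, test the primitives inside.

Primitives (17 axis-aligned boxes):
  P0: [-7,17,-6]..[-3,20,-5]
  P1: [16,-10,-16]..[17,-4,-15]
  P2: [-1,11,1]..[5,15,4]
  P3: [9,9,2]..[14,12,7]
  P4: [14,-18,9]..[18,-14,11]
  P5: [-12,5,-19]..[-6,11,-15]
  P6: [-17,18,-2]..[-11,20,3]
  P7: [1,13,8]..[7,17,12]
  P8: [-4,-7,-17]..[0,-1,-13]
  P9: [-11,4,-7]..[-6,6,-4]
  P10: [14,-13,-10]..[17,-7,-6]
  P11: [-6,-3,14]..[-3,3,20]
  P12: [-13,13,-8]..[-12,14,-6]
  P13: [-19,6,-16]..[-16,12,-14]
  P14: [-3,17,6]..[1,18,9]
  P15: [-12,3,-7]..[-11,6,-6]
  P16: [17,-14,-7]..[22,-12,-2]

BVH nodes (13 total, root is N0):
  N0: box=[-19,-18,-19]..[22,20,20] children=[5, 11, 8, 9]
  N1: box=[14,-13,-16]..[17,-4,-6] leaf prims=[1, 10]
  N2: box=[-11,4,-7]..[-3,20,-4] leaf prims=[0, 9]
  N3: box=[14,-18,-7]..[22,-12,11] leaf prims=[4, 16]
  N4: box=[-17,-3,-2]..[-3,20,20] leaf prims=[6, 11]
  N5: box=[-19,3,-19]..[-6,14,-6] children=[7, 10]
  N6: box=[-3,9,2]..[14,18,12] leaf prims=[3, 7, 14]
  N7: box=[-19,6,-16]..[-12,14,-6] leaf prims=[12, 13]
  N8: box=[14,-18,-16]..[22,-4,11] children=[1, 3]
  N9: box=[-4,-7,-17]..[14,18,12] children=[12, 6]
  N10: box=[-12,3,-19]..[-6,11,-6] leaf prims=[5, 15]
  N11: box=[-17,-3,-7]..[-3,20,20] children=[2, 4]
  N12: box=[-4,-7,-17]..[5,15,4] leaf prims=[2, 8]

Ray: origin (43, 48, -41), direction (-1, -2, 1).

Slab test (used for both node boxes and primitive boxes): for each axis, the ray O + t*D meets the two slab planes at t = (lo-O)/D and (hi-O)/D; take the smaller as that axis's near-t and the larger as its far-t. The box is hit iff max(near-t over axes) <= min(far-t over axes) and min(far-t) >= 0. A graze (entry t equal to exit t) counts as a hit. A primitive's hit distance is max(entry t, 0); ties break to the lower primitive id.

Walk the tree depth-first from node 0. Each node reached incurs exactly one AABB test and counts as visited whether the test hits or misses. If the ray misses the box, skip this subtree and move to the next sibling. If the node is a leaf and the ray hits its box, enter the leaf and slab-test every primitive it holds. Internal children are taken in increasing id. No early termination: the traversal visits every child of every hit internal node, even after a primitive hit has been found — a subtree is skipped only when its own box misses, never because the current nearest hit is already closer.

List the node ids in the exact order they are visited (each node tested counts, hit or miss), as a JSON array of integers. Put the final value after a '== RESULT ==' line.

Trace the traversal:
N0 x:[21,62] y:[14,33] z:[22,61] -> hit [22,33], descend [5, 8, 9, 11]
  N5 x:[49,62] y:[17,45/2] z:[22,35] -> miss, prune
  N8 x:[21,29] y:[26,33] z:[25,52] -> hit [26,29], descend [1, 3]
    N1 x:[26,29] y:[26,61/2] z:[25,35] -> hit [26,29] leaf, test {P1@t=26, P10(miss)}
    N3 x:[21,29] y:[30,33] z:[34,52] -> miss, prune
  N9 x:[29,47] y:[15,55/2] z:[24,53] -> miss, prune
  N11 x:[46,60] y:[14,51/2] z:[34,61] -> miss, prune

7 AABB tests over nodes [0, 5, 8, 1, 3, 9, 11]; 1 leaf entered; closest P1.

== RESULT ==
[0, 5, 8, 1, 3, 9, 11]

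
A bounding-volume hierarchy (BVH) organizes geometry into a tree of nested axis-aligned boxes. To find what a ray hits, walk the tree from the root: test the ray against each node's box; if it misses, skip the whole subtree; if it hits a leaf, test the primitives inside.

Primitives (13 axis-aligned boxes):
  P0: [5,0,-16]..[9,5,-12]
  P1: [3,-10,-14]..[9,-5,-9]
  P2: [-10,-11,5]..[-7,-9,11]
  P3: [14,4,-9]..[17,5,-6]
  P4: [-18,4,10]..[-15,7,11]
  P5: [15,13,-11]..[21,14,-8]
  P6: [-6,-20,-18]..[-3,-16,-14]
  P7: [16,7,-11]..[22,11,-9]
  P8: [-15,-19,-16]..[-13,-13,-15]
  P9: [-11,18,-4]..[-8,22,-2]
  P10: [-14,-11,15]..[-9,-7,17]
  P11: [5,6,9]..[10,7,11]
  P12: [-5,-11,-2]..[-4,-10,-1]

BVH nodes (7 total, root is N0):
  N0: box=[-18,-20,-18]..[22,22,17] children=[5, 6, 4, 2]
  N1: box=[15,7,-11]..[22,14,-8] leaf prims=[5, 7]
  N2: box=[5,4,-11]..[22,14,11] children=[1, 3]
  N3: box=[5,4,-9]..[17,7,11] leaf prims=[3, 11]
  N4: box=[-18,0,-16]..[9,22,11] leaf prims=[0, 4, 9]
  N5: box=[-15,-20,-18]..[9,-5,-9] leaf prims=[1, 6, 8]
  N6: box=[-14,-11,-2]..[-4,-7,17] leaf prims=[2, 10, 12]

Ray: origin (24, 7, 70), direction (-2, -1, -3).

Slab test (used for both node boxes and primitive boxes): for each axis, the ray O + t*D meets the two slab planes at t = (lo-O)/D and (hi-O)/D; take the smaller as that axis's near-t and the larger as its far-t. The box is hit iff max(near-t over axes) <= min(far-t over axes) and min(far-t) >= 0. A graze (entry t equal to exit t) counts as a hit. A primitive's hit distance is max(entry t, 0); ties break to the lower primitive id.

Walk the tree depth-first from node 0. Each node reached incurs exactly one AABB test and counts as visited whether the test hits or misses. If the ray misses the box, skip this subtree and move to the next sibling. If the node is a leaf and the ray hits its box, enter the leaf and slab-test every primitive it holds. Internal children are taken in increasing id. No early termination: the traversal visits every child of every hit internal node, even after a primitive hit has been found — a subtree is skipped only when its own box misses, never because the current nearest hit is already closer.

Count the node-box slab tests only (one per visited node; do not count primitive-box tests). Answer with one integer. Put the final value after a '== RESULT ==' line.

Walk:
N0 x:[1,21] y:[-15,27] z:[53/3,88/3] -> hit [53/3,21], descend [2, 4, 5, 6]
  N2 x:[1,19/2] y:[-7,3] z:[59/3,27] -> miss, prune
  N4 x:[15/2,21] y:[-15,7] z:[59/3,86/3] -> miss, prune
  N5 x:[15/2,39/2] y:[12,27] z:[79/3,88/3] -> miss, prune
  N6 x:[14,19] y:[14,18] z:[53/3,24] -> hit [53/3,18] leaf, test {P2(miss), P10@t=53/3, P12(miss)}

5 AABB tests over nodes [0, 2, 4, 5, 6]; 1 leaf entered; closest P10.

== RESULT ==
5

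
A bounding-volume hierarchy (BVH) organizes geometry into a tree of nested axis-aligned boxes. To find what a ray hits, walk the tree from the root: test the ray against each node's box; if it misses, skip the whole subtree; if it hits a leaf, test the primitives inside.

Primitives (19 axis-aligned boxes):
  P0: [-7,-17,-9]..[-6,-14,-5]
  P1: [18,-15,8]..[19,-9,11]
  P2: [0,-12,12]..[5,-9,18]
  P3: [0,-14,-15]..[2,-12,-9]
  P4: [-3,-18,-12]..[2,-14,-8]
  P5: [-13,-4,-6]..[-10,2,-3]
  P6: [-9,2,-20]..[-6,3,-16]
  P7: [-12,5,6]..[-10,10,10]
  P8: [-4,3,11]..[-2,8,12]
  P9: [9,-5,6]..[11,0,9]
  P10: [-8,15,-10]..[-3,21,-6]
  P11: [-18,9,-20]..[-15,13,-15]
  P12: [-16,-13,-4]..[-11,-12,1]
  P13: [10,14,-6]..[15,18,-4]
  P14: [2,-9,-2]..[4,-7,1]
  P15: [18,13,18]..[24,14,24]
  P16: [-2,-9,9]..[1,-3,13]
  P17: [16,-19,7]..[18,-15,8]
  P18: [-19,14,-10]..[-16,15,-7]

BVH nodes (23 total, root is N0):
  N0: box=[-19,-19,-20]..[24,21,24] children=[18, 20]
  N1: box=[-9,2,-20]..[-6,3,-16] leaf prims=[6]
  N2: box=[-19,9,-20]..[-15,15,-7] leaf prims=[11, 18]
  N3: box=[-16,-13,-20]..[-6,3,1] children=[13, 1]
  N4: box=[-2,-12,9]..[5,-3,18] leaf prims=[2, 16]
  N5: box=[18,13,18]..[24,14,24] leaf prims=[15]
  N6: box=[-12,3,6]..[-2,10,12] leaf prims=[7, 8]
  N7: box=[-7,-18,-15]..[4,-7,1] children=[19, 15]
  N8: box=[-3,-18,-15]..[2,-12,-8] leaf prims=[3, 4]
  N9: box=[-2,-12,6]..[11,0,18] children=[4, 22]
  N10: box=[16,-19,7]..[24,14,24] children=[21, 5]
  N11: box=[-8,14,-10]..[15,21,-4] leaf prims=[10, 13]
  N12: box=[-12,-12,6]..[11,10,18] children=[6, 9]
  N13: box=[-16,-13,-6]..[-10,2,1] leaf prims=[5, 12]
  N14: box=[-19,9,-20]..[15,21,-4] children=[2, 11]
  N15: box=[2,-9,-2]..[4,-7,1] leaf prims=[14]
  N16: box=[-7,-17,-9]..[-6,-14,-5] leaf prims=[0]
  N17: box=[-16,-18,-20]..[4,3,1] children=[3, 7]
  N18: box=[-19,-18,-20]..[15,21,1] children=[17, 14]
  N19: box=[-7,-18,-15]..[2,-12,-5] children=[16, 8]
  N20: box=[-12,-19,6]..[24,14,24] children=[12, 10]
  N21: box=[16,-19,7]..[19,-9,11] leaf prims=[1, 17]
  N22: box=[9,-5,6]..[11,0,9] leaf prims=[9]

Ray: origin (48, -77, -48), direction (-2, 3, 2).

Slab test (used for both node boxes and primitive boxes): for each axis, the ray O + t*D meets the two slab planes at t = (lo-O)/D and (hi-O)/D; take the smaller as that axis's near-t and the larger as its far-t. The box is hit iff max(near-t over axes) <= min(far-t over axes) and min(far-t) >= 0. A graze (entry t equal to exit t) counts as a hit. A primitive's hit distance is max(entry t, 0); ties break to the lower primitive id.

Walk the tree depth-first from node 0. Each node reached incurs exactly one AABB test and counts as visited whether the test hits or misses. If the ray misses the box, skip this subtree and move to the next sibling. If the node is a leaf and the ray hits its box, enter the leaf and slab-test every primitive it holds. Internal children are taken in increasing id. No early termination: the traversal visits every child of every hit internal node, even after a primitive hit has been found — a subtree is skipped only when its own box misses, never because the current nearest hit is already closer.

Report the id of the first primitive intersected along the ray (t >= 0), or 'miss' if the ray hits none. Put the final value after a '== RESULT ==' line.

Walk:
N0 x:[12,67/2] y:[58/3,98/3] z:[14,36] -> hit [58/3,98/3], descend [18, 20]
  N18 x:[33/2,67/2] y:[59/3,98/3] z:[14,49/2] -> hit [59/3,49/2], descend [14, 17]
    N14 x:[33/2,67/2] y:[86/3,98/3] z:[14,22] -> miss, prune
    N17 x:[22,32] y:[59/3,80/3] z:[14,49/2] -> hit [22,49/2], descend [3, 7]
      N3 x:[27,32] y:[64/3,80/3] z:[14,49/2] -> miss, prune
      N7 x:[22,55/2] y:[59/3,70/3] z:[33/2,49/2] -> hit [22,70/3], descend [15, 19]
        N15 x:[22,23] y:[68/3,70/3] z:[23,49/2] -> hit [23,23] leaf, test {P14@t=23}
        N19 x:[23,55/2] y:[59/3,65/3] z:[33/2,43/2] -> miss, prune
  N20 x:[12,30] y:[58/3,91/3] z:[27,36] -> hit [27,30], descend [10, 12]
    N10 x:[12,16] y:[58/3,91/3] z:[55/2,36] -> miss, prune
    N12 x:[37/2,30] y:[65/3,29] z:[27,33] -> hit [27,29], descend [6, 9]
      N6 x:[25,30] y:[80/3,29] z:[27,30] -> hit [27,29] leaf, test {P7@t=29, P8(miss)}
      N9 x:[37/2,25] y:[65/3,77/3] z:[27,33] -> miss, prune

order=[0, 18, 14, 17, 3, 7, 15, 19, 20, 10, 12, 6, 9]  |boxes|=13  |leaves|=2  hit=P14

== RESULT ==
14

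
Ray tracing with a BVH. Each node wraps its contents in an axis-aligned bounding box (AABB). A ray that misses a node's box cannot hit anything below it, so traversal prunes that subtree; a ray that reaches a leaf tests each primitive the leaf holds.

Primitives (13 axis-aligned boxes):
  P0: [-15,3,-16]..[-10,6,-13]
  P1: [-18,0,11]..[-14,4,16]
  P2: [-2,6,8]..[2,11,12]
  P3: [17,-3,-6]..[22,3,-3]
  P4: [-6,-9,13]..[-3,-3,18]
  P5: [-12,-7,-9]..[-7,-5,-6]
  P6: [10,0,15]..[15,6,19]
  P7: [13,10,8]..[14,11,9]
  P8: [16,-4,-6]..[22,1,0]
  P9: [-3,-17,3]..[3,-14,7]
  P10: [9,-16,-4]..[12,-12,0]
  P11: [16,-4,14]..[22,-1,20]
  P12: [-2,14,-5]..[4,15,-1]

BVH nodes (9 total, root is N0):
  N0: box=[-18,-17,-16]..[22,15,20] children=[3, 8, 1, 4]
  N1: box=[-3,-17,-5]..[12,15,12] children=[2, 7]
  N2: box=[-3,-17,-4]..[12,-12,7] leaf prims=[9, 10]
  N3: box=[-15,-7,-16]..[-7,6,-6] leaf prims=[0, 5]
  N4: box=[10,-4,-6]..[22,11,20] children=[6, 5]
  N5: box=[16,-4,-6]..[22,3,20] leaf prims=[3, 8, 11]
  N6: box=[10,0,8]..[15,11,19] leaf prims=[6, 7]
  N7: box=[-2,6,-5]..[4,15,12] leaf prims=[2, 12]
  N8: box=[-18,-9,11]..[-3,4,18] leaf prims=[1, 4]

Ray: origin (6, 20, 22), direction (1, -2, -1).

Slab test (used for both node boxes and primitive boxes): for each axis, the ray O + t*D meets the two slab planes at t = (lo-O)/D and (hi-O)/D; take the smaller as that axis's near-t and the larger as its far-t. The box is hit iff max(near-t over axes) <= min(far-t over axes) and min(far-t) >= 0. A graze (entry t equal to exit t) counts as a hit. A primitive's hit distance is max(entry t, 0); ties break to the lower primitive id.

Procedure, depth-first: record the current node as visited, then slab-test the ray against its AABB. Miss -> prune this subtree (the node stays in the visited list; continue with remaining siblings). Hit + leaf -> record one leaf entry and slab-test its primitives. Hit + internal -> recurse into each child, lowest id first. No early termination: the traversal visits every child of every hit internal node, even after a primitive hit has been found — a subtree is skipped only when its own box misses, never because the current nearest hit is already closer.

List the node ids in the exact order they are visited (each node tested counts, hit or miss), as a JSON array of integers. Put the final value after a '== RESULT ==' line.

Walk:
N0 x:[-24,16] y:[5/2,37/2] z:[2,38] -> hit [5/2,16], descend [1, 3, 4, 8]
  N1 x:[-9,6] y:[5/2,37/2] z:[10,27] -> miss, prune
  N3 x:[-21,-13] y:[7,27/2] z:[28,38] -> miss, prune
  N4 x:[4,16] y:[9/2,12] z:[2,28] -> hit [9/2,12], descend [5, 6]
    N5 x:[10,16] y:[17/2,12] z:[2,28] -> hit [10,12] leaf, test {P3(miss), P8(miss), P11(miss)}
    N6 x:[4,9] y:[9/2,10] z:[3,14] -> hit [9/2,9] leaf, test {P6@t=7, P7(miss)}
  N8 x:[-24,-9] y:[8,29/2] z:[4,11] -> miss, prune

Summary -> nodes [0, 1, 3, 4, 5, 6, 8]; box-tests=7; leaf-entries=2; first=P6

== RESULT ==
[0, 1, 3, 4, 5, 6, 8]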